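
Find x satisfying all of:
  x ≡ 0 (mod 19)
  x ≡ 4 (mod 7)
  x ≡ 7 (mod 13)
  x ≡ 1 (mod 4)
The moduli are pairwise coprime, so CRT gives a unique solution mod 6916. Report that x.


Product of moduli M = 19 · 7 · 13 · 4 = 6916.
Merge one congruence at a time:
  Start: x ≡ 0 (mod 19).
  Combine with x ≡ 4 (mod 7); new modulus lcm = 133.
    Write x = 0 + 19·t and substitute into x ≡ 4 (mod 7): 19·t ≡ 4 − 0 = 4 (mod 7).
    Reduce coefficients mod 7: 5·t ≡ 4 (mod 7).
    The inverse of 5 mod 7 is 3 (since 5·3 = 15 = 2·7 + 1), so t ≡ 3·4 = 12 ≡ 5 (mod 7).
    Then x = 0 + 19·5 = 95, valid modulo lcm(19, 7) = 133: x ≡ 95 (mod 133).
  Combine with x ≡ 7 (mod 13); new modulus lcm = 1729.
    Write x = 95 + 133·t and substitute into x ≡ 7 (mod 13): 133·t ≡ 7 − 95 = -88 (mod 13).
    Reduce coefficients mod 13: 3·t ≡ 3 (mod 13).
    The inverse of 3 mod 13 is 9 (since 3·9 = 27 = 2·13 + 1), so t ≡ 9·3 = 27 ≡ 1 (mod 13).
    Then x = 95 + 133·1 = 228, valid modulo lcm(133, 13) = 1729: x ≡ 228 (mod 1729).
  Combine with x ≡ 1 (mod 4); new modulus lcm = 6916.
    Write x = 228 + 1729·t and substitute into x ≡ 1 (mod 4): 1729·t ≡ 1 − 228 = -227 (mod 4).
    Reduce coefficients mod 4: 1·t ≡ 1 (mod 4).
    So t ≡ 1 (mod 4).
    Then x = 228 + 1729·1 = 1957, valid modulo lcm(1729, 4) = 6916: x ≡ 1957 (mod 6916).
Verify against each original: 1957 mod 19 = 0, 1957 mod 7 = 4, 1957 mod 13 = 7, 1957 mod 4 = 1.

x ≡ 1957 (mod 6916).


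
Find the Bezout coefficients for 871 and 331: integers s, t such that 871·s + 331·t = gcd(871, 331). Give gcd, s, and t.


Euclidean algorithm on (871, 331) — divide until remainder is 0:
  871 = 2 · 331 + 209
  331 = 1 · 209 + 122
  209 = 1 · 122 + 87
  122 = 1 · 87 + 35
  87 = 2 · 35 + 17
  35 = 2 · 17 + 1
  17 = 17 · 1 + 0
gcd(871, 331) = 1.
Track Bezout coefficients alongside the remainders: start with r₀ = 871 = a·1 + b·0 (s = 1, t = 0) and r₁ = 331 = a·0 + b·1 (s = 0, t = 1); each new remainder r_{k+1} = r_{k-1} − q_k·r_k inherits s_{k+1} = s_{k-1} − q_k·s_k, t_{k+1} = t_{k-1} − q_k·t_k, so r_k = a·s_k + b·t_k at every step:
  q = 2: r = 209, s = 1 − 2·0 = 1, t = 0 − 2·1 = -2  (check: 871·1 + 331·(-2) = 209)
  q = 1: r = 122, s = 0 − 1·1 = -1, t = 1 − 1·(-2) = 3  (check: 871·(-1) + 331·3 = 122)
  q = 1: r = 87, s = 1 − 1·(-1) = 2, t = -2 − 1·3 = -5  (check: 871·2 + 331·(-5) = 87)
  q = 1: r = 35, s = -1 − 1·2 = -3, t = 3 − 1·(-5) = 8  (check: 871·(-3) + 331·8 = 35)
  q = 2: r = 17, s = 2 − 2·(-3) = 8, t = -5 − 2·8 = -21  (check: 871·8 + 331·(-21) = 17)
  q = 2: r = 1, s = -3 − 2·8 = -19, t = 8 − 2·(-21) = 50  (check: 871·(-19) + 331·50 = 1)
The row with r = 1 (the gcd) gives the Bezout coefficients s = -19, t = 50.
Result: 871 · (-19) + 331 · (50) = 1.

gcd(871, 331) = 1; s = -19, t = 50 (check: 871·(-19) + 331·50 = 1).


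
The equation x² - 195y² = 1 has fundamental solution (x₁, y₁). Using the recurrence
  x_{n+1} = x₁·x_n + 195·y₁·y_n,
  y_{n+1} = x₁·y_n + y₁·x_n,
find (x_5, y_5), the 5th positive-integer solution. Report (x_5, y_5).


Step 1: Find the fundamental solution (x₁, y₁) of x² - 195y² = 1.
  Expand √195 as a continued fraction. a₀ = ⌊√195⌋ = 13; iterate m_{k+1} = d_k·a_k − m_k, d_{k+1} = (195 − m_{k+1}²)/d_k, a_{k+1} = ⌊(a₀ + m_{k+1})/d_{k+1}⌋ (starting m₀ = 0, d₀ = 1), with convergents p_k = a_k·p_{k-1} + p_{k-2}, q_k = a_k·q_{k-1} + q_{k-2} (p₋₁ = 1, q₋₁ = 0):
  k = 0: a₀ = 13; p₀/q₀ = 13/1; p₀² − 195·q₀² = 169 − 195 = -26.
  k = 1: m = 13, d = 26, a = ⌊(13 + 13)/26⌋ = 1; p/q = (1·13 + 1)/(1·1 + 0) = 14/1; p² − 195·q² = 196 − 195 = 1.
  The first convergent with p² − 195·q² = 1 gives the fundamental solution (x₁, y₁) = (14, 1).
Step 2: Apply the recurrence (x_{n+1}, y_{n+1}) = (x₁x_n + 195y₁y_n, x₁y_n + y₁x_n) repeatedly.
  From (x_1, y_1) = (14, 1): x_2 = 14·14 + 195·1·1 = 391; y_2 = 14·1 + 1·14 = 28.
  From (x_2, y_2) = (391, 28): x_3 = 14·391 + 195·1·28 = 10934; y_3 = 14·28 + 1·391 = 783.
  From (x_3, y_3) = (10934, 783): x_4 = 14·10934 + 195·1·783 = 305761; y_4 = 14·783 + 1·10934 = 21896.
  From (x_4, y_4) = (305761, 21896): x_5 = 14·305761 + 195·1·21896 = 8550374; y_5 = 14·21896 + 1·305761 = 612305.
Step 3: Verify x_5² - 195·y_5² = 73108895539876 - 73108895539875 = 1 (should be 1). ✓

(x_1, y_1) = (14, 1); (x_5, y_5) = (8550374, 612305).


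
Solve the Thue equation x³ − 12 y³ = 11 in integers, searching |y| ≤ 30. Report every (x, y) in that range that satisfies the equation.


The equation is x³ - 12y³ = 11. For fixed y, x³ = 12·y³ + 11, so a solution requires the RHS to be a perfect cube.
Strategy: iterate y from -30 to 30, compute RHS = 12·y³ + 11, and check whether it is a (positive or negative) perfect cube.
Check small values of y:
  y = 0: RHS = 11 is not a perfect cube.
  y = 1: RHS = 23 is not a perfect cube.
  y = -1: RHS = -1 = (-1)³ ⇒ x = -1 works.
  y = 2: RHS = 107 is not a perfect cube.
  y = -2: RHS = -85 is not a perfect cube.
  y = 3: RHS = 335 is not a perfect cube.
  y = -3: RHS = -313 is not a perfect cube.
Continuing the search up to |y| = 30 finds no further solutions beyond those listed.
Collected solutions: (-1, -1).

Solutions (with |y| ≤ 30): (-1, -1).


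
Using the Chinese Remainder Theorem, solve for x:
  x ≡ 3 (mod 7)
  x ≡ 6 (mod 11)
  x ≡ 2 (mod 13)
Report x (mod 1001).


Moduli 7, 11, 13 are pairwise coprime; by CRT there is a unique solution modulo M = 7 · 11 · 13 = 1001.
Solve pairwise, accumulating the modulus:
  Start with x ≡ 3 (mod 7).
  Combine with x ≡ 6 (mod 11): since gcd(7, 11) = 1, we get a unique residue mod 77.
    Write x = 3 + 7·t and substitute into x ≡ 6 (mod 11): 7·t ≡ 6 − 3 = 3 (mod 11).
    The inverse of 7 mod 11 is 8 (since 7·8 = 56 = 5·11 + 1), so t ≡ 8·3 = 24 ≡ 2 (mod 11).
    Then x = 3 + 7·2 = 17, valid modulo lcm(7, 11) = 77: x ≡ 17 (mod 77).
  Combine with x ≡ 2 (mod 13): since gcd(77, 13) = 1, we get a unique residue mod 1001.
    Write x = 17 + 77·t and substitute into x ≡ 2 (mod 13): 77·t ≡ 2 − 17 = -15 (mod 13).
    Reduce coefficients mod 13: 12·t ≡ 11 (mod 13).
    The inverse of 12 mod 13 is 12 (since 12·12 = 144 = 11·13 + 1), so t ≡ 12·11 = 132 ≡ 2 (mod 13).
    Then x = 17 + 77·2 = 171, valid modulo lcm(77, 13) = 1001: x ≡ 171 (mod 1001).
Verify: 171 mod 7 = 3 ✓, 171 mod 11 = 6 ✓, 171 mod 13 = 2 ✓.

x ≡ 171 (mod 1001).


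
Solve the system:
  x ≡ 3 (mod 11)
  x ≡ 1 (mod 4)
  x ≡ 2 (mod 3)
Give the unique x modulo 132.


Moduli 11, 4, 3 are pairwise coprime; by CRT there is a unique solution modulo M = 11 · 4 · 3 = 132.
Solve pairwise, accumulating the modulus:
  Start with x ≡ 3 (mod 11).
  Combine with x ≡ 1 (mod 4): since gcd(11, 4) = 1, we get a unique residue mod 44.
    Write x = 3 + 11·t and substitute into x ≡ 1 (mod 4): 11·t ≡ 1 − 3 = -2 (mod 4).
    Reduce coefficients mod 4: 3·t ≡ 2 (mod 4).
    The inverse of 3 mod 4 is 3 (since 3·3 = 9 = 2·4 + 1), so t ≡ 3·2 = 6 ≡ 2 (mod 4).
    Then x = 3 + 11·2 = 25, valid modulo lcm(11, 4) = 44: x ≡ 25 (mod 44).
  Combine with x ≡ 2 (mod 3): since gcd(44, 3) = 1, we get a unique residue mod 132.
    Write x = 25 + 44·t and substitute into x ≡ 2 (mod 3): 44·t ≡ 2 − 25 = -23 (mod 3).
    Reduce coefficients mod 3: 2·t ≡ 1 (mod 3).
    The inverse of 2 mod 3 is 2 (since 2·2 = 4 = 1·3 + 1), so t ≡ 2·1 = 2 ≡ 2 (mod 3).
    Then x = 25 + 44·2 = 113, valid modulo lcm(44, 3) = 132: x ≡ 113 (mod 132).
Verify: 113 mod 11 = 3 ✓, 113 mod 4 = 1 ✓, 113 mod 3 = 2 ✓.

x ≡ 113 (mod 132).


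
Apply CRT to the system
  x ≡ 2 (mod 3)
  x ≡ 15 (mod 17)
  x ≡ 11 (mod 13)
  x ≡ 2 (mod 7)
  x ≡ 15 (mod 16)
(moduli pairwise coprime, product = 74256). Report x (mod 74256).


Product of moduli M = 3 · 17 · 13 · 7 · 16 = 74256.
Merge one congruence at a time:
  Start: x ≡ 2 (mod 3).
  Combine with x ≡ 15 (mod 17); new modulus lcm = 51.
    Write x = 2 + 3·t and substitute into x ≡ 15 (mod 17): 3·t ≡ 15 − 2 = 13 (mod 17).
    The inverse of 3 mod 17 is 6 (since 3·6 = 18 = 1·17 + 1), so t ≡ 6·13 = 78 ≡ 10 (mod 17).
    Then x = 2 + 3·10 = 32, valid modulo lcm(3, 17) = 51: x ≡ 32 (mod 51).
  Combine with x ≡ 11 (mod 13); new modulus lcm = 663.
    Write x = 32 + 51·t and substitute into x ≡ 11 (mod 13): 51·t ≡ 11 − 32 = -21 (mod 13).
    Reduce coefficients mod 13: 12·t ≡ 5 (mod 13).
    The inverse of 12 mod 13 is 12 (since 12·12 = 144 = 11·13 + 1), so t ≡ 12·5 = 60 ≡ 8 (mod 13).
    Then x = 32 + 51·8 = 440, valid modulo lcm(51, 13) = 663: x ≡ 440 (mod 663).
  Combine with x ≡ 2 (mod 7); new modulus lcm = 4641.
    Write x = 440 + 663·t and substitute into x ≡ 2 (mod 7): 663·t ≡ 2 − 440 = -438 (mod 7).
    Reduce coefficients mod 7: 5·t ≡ 3 (mod 7).
    The inverse of 5 mod 7 is 3 (since 5·3 = 15 = 2·7 + 1), so t ≡ 3·3 = 9 ≡ 2 (mod 7).
    Then x = 440 + 663·2 = 1766, valid modulo lcm(663, 7) = 4641: x ≡ 1766 (mod 4641).
  Combine with x ≡ 15 (mod 16); new modulus lcm = 74256.
    Write x = 1766 + 4641·t and substitute into x ≡ 15 (mod 16): 4641·t ≡ 15 − 1766 = -1751 (mod 16).
    Reduce coefficients mod 16: 1·t ≡ 9 (mod 16).
    So t ≡ 9 (mod 16).
    Then x = 1766 + 4641·9 = 43535, valid modulo lcm(4641, 16) = 74256: x ≡ 43535 (mod 74256).
Verify against each original: 43535 mod 3 = 2, 43535 mod 17 = 15, 43535 mod 13 = 11, 43535 mod 7 = 2, 43535 mod 16 = 15.

x ≡ 43535 (mod 74256).


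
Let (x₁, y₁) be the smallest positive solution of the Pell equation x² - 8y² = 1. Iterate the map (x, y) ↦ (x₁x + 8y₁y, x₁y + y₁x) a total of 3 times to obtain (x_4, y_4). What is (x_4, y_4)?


Step 1: Find the fundamental solution (x₁, y₁) of x² - 8y² = 1.
  Expand √8 as a continued fraction. a₀ = ⌊√8⌋ = 2; iterate m_{k+1} = d_k·a_k − m_k, d_{k+1} = (8 − m_{k+1}²)/d_k, a_{k+1} = ⌊(a₀ + m_{k+1})/d_{k+1}⌋ (starting m₀ = 0, d₀ = 1), with convergents p_k = a_k·p_{k-1} + p_{k-2}, q_k = a_k·q_{k-1} + q_{k-2} (p₋₁ = 1, q₋₁ = 0):
  k = 0: a₀ = 2; p₀/q₀ = 2/1; p₀² − 8·q₀² = 4 − 8 = -4.
  k = 1: m = 2, d = 4, a = ⌊(2 + 2)/4⌋ = 1; p/q = (1·2 + 1)/(1·1 + 0) = 3/1; p² − 8·q² = 9 − 8 = 1.
  The first convergent with p² − 8·q² = 1 gives the fundamental solution (x₁, y₁) = (3, 1).
Step 2: Apply the recurrence (x_{n+1}, y_{n+1}) = (x₁x_n + 8y₁y_n, x₁y_n + y₁x_n) repeatedly.
  From (x_1, y_1) = (3, 1): x_2 = 3·3 + 8·1·1 = 17; y_2 = 3·1 + 1·3 = 6.
  From (x_2, y_2) = (17, 6): x_3 = 3·17 + 8·1·6 = 99; y_3 = 3·6 + 1·17 = 35.
  From (x_3, y_3) = (99, 35): x_4 = 3·99 + 8·1·35 = 577; y_4 = 3·35 + 1·99 = 204.
Step 3: Verify x_4² - 8·y_4² = 332929 - 332928 = 1 (should be 1). ✓

(x_1, y_1) = (3, 1); (x_4, y_4) = (577, 204).


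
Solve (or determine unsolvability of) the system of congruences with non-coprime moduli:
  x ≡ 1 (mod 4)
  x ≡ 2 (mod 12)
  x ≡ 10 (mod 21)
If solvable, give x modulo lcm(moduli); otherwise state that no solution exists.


Moduli 4, 12, 21 are not pairwise coprime, so CRT works modulo lcm(m_i) when all pairwise compatibility conditions hold.
Pairwise compatibility: gcd(m_i, m_j) must divide a_i - a_j for every pair.
Merge one congruence at a time:
  Start: x ≡ 1 (mod 4).
  Combine with x ≡ 2 (mod 12): gcd(4, 12) = 4, and 2 - 1 = 1 is NOT divisible by 4.
    ⇒ system is inconsistent (no integer solution).

No solution (the system is inconsistent).


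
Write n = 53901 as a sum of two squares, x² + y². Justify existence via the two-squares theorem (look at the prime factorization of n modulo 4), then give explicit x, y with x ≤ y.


Step 1: Factor n = 53901 = 3^2 · 53 · 113.
Step 2: Check the mod-4 condition on each prime factor: 3 ≡ 3 (mod 4), exponent 2 (must be even); 53 ≡ 1 (mod 4), exponent 1; 113 ≡ 1 (mod 4), exponent 1.
All primes ≡ 3 (mod 4) appear to even exponent (or don't appear), so by the two-squares theorem n IS expressible as a sum of two squares.
Step 3: Build a representation. Group n = k² · m with k = 3 and m = 53 · 113 = 5989 (a product of primes ≡ 1 (mod 4)); a representation of m scales to one of n via (k·x)² + (k·y)² = k²(x² + y²). Each prime p ≡ 1 (mod 4) is itself a sum of two squares; find a² by testing p − a² for a perfect square:
  53: 53 − 1² = 52, 53 − 2² = 49 = 7² ⇒ 53 = 2² + 7².
  113: 113 − 1² = 112, 113 − 2² = 109, 113 − 3² = 104, 113 − 4² = 97, 113 − 5² = 88, 113 − 6² = 77, 113 − 7² = 64 = 8² ⇒ 113 = 7² + 8².
  Combine using the Brahmagupta–Fibonacci identity (a² + b²)(c² + d²) = (ac − bd)² + (ad + bc)² = (ac + bd)² + (ad − bc)²:
  53 · 113 = 5989: from (2² + 7²)(7² + 8²), take (2·7 − 7·8, 2·8 + 7·7) = (14 − 56, 16 + 49) = (-42, 65); dropping signs (only squares matter) gives (42, 65); check 42² + 65² = 1764 + 4225 = 5989 ✓.
  Scale by k = 3: (3·42, 3·65) = (126, 195).
Step 4: Order so x ≤ y and verify: 126² + 195² = 15876 + 38025 = 53901 = n. ✓

n = 53901 = 126² + 195² (one valid representation with x ≤ y).


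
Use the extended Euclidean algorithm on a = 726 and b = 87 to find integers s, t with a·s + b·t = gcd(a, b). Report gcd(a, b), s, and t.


Euclidean algorithm on (726, 87) — divide until remainder is 0:
  726 = 8 · 87 + 30
  87 = 2 · 30 + 27
  30 = 1 · 27 + 3
  27 = 9 · 3 + 0
gcd(726, 87) = 3.
Track Bezout coefficients alongside the remainders: start with r₀ = 726 = a·1 + b·0 (s = 1, t = 0) and r₁ = 87 = a·0 + b·1 (s = 0, t = 1); each new remainder r_{k+1} = r_{k-1} − q_k·r_k inherits s_{k+1} = s_{k-1} − q_k·s_k, t_{k+1} = t_{k-1} − q_k·t_k, so r_k = a·s_k + b·t_k at every step:
  q = 8: r = 30, s = 1 − 8·0 = 1, t = 0 − 8·1 = -8  (check: 726·1 + 87·(-8) = 30)
  q = 2: r = 27, s = 0 − 2·1 = -2, t = 1 − 2·(-8) = 17  (check: 726·(-2) + 87·17 = 27)
  q = 1: r = 3, s = 1 − 1·(-2) = 3, t = -8 − 1·17 = -25  (check: 726·3 + 87·(-25) = 3)
The row with r = 3 (the gcd) gives the Bezout coefficients s = 3, t = -25.
Result: 726 · (3) + 87 · (-25) = 3.

gcd(726, 87) = 3; s = 3, t = -25 (check: 726·3 + 87·(-25) = 3).


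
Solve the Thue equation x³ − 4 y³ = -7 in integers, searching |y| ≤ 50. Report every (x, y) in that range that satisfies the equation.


The equation is x³ - 4y³ = -7. For fixed y, x³ = 4·y³ − 7, so a solution requires the RHS to be a perfect cube.
Strategy: iterate y from -50 to 50, compute RHS = 4·y³ − 7, and check whether it is a (positive or negative) perfect cube.
Check small values of y:
  y = 0: RHS = -7 is not a perfect cube.
  y = 1: RHS = -3 is not a perfect cube.
  y = -1: RHS = -11 is not a perfect cube.
  y = 2: RHS = 25 is not a perfect cube.
  y = -2: RHS = -39 is not a perfect cube.
  y = 3: RHS = 101 is not a perfect cube.
  y = -3: RHS = -115 is not a perfect cube.
Continuing the search up to |y| = 50 finds no solutions either.
No (x, y) in the scanned range satisfies the equation.

No integer solutions with |y| ≤ 50.


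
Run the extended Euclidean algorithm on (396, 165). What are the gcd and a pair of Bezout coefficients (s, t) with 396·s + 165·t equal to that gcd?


Euclidean algorithm on (396, 165) — divide until remainder is 0:
  396 = 2 · 165 + 66
  165 = 2 · 66 + 33
  66 = 2 · 33 + 0
gcd(396, 165) = 33.
Track Bezout coefficients alongside the remainders: start with r₀ = 396 = a·1 + b·0 (s = 1, t = 0) and r₁ = 165 = a·0 + b·1 (s = 0, t = 1); each new remainder r_{k+1} = r_{k-1} − q_k·r_k inherits s_{k+1} = s_{k-1} − q_k·s_k, t_{k+1} = t_{k-1} − q_k·t_k, so r_k = a·s_k + b·t_k at every step:
  q = 2: r = 66, s = 1 − 2·0 = 1, t = 0 − 2·1 = -2  (check: 396·1 + 165·(-2) = 66)
  q = 2: r = 33, s = 0 − 2·1 = -2, t = 1 − 2·(-2) = 5  (check: 396·(-2) + 165·5 = 33)
The row with r = 33 (the gcd) gives the Bezout coefficients s = -2, t = 5.
Result: 396 · (-2) + 165 · (5) = 33.

gcd(396, 165) = 33; s = -2, t = 5 (check: 396·(-2) + 165·5 = 33).


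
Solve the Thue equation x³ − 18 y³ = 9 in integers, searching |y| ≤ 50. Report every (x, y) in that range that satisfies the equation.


The equation is x³ - 18y³ = 9. For fixed y, x³ = 18·y³ + 9, so a solution requires the RHS to be a perfect cube.
Strategy: iterate y from -50 to 50, compute RHS = 18·y³ + 9, and check whether it is a (positive or negative) perfect cube.
Check small values of y:
  y = 0: RHS = 9 is not a perfect cube.
  y = 1: RHS = 27 = (3)³ ⇒ x = 3 works.
  y = -1: RHS = -9 is not a perfect cube.
  y = 2: RHS = 153 is not a perfect cube.
  y = -2: RHS = -135 is not a perfect cube.
  y = 3: RHS = 495 is not a perfect cube.
  y = -3: RHS = -477 is not a perfect cube.
Continuing the search up to |y| = 50 finds no further solutions beyond those listed.
Collected solutions: (3, 1).

Solutions (with |y| ≤ 50): (3, 1).


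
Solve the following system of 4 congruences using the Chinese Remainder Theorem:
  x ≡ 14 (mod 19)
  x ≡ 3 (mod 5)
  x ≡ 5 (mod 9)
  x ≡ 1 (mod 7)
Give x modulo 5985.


Product of moduli M = 19 · 5 · 9 · 7 = 5985.
Merge one congruence at a time:
  Start: x ≡ 14 (mod 19).
  Combine with x ≡ 3 (mod 5); new modulus lcm = 95.
    Write x = 14 + 19·t and substitute into x ≡ 3 (mod 5): 19·t ≡ 3 − 14 = -11 (mod 5).
    Reduce coefficients mod 5: 4·t ≡ 4 (mod 5).
    The inverse of 4 mod 5 is 4 (since 4·4 = 16 = 3·5 + 1), so t ≡ 4·4 = 16 ≡ 1 (mod 5).
    Then x = 14 + 19·1 = 33, valid modulo lcm(19, 5) = 95: x ≡ 33 (mod 95).
  Combine with x ≡ 5 (mod 9); new modulus lcm = 855.
    Write x = 33 + 95·t and substitute into x ≡ 5 (mod 9): 95·t ≡ 5 − 33 = -28 (mod 9).
    Reduce coefficients mod 9: 5·t ≡ 8 (mod 9).
    The inverse of 5 mod 9 is 2 (since 5·2 = 10 = 1·9 + 1), so t ≡ 2·8 = 16 ≡ 7 (mod 9).
    Then x = 33 + 95·7 = 698, valid modulo lcm(95, 9) = 855: x ≡ 698 (mod 855).
  Combine with x ≡ 1 (mod 7); new modulus lcm = 5985.
    Write x = 698 + 855·t and substitute into x ≡ 1 (mod 7): 855·t ≡ 1 − 698 = -697 (mod 7).
    Reduce coefficients mod 7: 1·t ≡ 3 (mod 7).
    So t ≡ 3 (mod 7).
    Then x = 698 + 855·3 = 3263, valid modulo lcm(855, 7) = 5985: x ≡ 3263 (mod 5985).
Verify against each original: 3263 mod 19 = 14, 3263 mod 5 = 3, 3263 mod 9 = 5, 3263 mod 7 = 1.

x ≡ 3263 (mod 5985).


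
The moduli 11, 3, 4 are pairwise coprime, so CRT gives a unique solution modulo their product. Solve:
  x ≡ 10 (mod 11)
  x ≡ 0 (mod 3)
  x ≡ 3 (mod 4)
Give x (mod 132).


Moduli 11, 3, 4 are pairwise coprime; by CRT there is a unique solution modulo M = 11 · 3 · 4 = 132.
Solve pairwise, accumulating the modulus:
  Start with x ≡ 10 (mod 11).
  Combine with x ≡ 0 (mod 3): since gcd(11, 3) = 1, we get a unique residue mod 33.
    Write x = 10 + 11·t and substitute into x ≡ 0 (mod 3): 11·t ≡ 0 − 10 = -10 (mod 3).
    Reduce coefficients mod 3: 2·t ≡ 2 (mod 3).
    The inverse of 2 mod 3 is 2 (since 2·2 = 4 = 1·3 + 1), so t ≡ 2·2 = 4 ≡ 1 (mod 3).
    Then x = 10 + 11·1 = 21, valid modulo lcm(11, 3) = 33: x ≡ 21 (mod 33).
  Combine with x ≡ 3 (mod 4): since gcd(33, 4) = 1, we get a unique residue mod 132.
    Write x = 21 + 33·t and substitute into x ≡ 3 (mod 4): 33·t ≡ 3 − 21 = -18 (mod 4).
    Reduce coefficients mod 4: 1·t ≡ 2 (mod 4).
    So t ≡ 2 (mod 4).
    Then x = 21 + 33·2 = 87, valid modulo lcm(33, 4) = 132: x ≡ 87 (mod 132).
Verify: 87 mod 11 = 10 ✓, 87 mod 3 = 0 ✓, 87 mod 4 = 3 ✓.

x ≡ 87 (mod 132).


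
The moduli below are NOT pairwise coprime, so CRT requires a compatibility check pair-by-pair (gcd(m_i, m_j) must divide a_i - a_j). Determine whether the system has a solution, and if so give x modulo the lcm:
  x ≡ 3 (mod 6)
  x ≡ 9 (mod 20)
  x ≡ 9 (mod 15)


Moduli 6, 20, 15 are not pairwise coprime, so CRT works modulo lcm(m_i) when all pairwise compatibility conditions hold.
Pairwise compatibility: gcd(m_i, m_j) must divide a_i - a_j for every pair.
Merge one congruence at a time:
  Start: x ≡ 3 (mod 6).
  Combine with x ≡ 9 (mod 20): gcd(6, 20) = 2; 9 - 3 = 6, which IS divisible by 2, so compatible.
    Write x = 3 + 6·t and substitute into x ≡ 9 (mod 20): 6·t ≡ 9 − 3 = 6 (mod 20).
    Divide the congruence (and modulus) by g = 2: 3·t ≡ 3 (mod 10).
    The inverse of 3 mod 10 is 7 (since 3·7 = 21 = 2·10 + 1), so t ≡ 7·3 = 21 ≡ 1 (mod 10).
    Then x = 3 + 6·1 = 9, valid modulo lcm(6, 20) = 60: x ≡ 9 (mod 60).
  Combine with x ≡ 9 (mod 15): gcd(60, 15) = 15; 9 - 9 = 0, which IS divisible by 15, so compatible.
    Write x = 9 + 60·t and substitute into x ≡ 9 (mod 15): 60·t ≡ 9 − 9 = 0 (mod 15).
    Divide the congruence (and modulus) by g = 15: 4·t ≡ 0 (mod 1).
    Modulo 1 every t works; take t = 0.
    Then x = 9 + 60·0 = 9, valid modulo lcm(60, 15) = 60: x ≡ 9 (mod 60).
Verify: 9 mod 6 = 3, 9 mod 20 = 9, 9 mod 15 = 9.

x ≡ 9 (mod 60).


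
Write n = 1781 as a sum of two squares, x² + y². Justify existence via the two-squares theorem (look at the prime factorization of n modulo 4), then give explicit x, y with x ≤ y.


Step 1: Factor n = 1781 = 13 · 137.
Step 2: Check the mod-4 condition on each prime factor: 13 ≡ 1 (mod 4), exponent 1; 137 ≡ 1 (mod 4), exponent 1.
All primes ≡ 3 (mod 4) appear to even exponent (or don't appear), so by the two-squares theorem n IS expressible as a sum of two squares.
Step 3: Build a representation. Here n = 13 · 137 is a product of primes ≡ 1 (mod 4). Each prime p ≡ 1 (mod 4) is itself a sum of two squares; find a² by testing p − a² for a perfect square:
  13: 13 − 1² = 12, 13 − 2² = 9 = 3² ⇒ 13 = 2² + 3².
  137: 137 − 1² = 136, 137 − 2² = 133, 137 − 3² = 128, 137 − 4² = 121 = 11² ⇒ 137 = 4² + 11².
  Combine using the Brahmagupta–Fibonacci identity (a² + b²)(c² + d²) = (ac − bd)² + (ad + bc)² = (ac + bd)² + (ad − bc)²:
  13 · 137 = 1781: from (2² + 3²)(4² + 11²), take (2·4 − 3·11, 2·11 + 3·4) = (8 − 33, 22 + 12) = (-25, 34); dropping signs (only squares matter) gives (25, 34); check 25² + 34² = 625 + 1156 = 1781 ✓.
Step 4: Order so x ≤ y and verify: 25² + 34² = 625 + 1156 = 1781 = n. ✓

n = 1781 = 25² + 34² (one valid representation with x ≤ y).


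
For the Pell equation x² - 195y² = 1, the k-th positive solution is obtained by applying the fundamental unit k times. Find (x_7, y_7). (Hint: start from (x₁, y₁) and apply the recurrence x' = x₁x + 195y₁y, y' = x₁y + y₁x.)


Step 1: Find the fundamental solution (x₁, y₁) of x² - 195y² = 1.
  Expand √195 as a continued fraction. a₀ = ⌊√195⌋ = 13; iterate m_{k+1} = d_k·a_k − m_k, d_{k+1} = (195 − m_{k+1}²)/d_k, a_{k+1} = ⌊(a₀ + m_{k+1})/d_{k+1}⌋ (starting m₀ = 0, d₀ = 1), with convergents p_k = a_k·p_{k-1} + p_{k-2}, q_k = a_k·q_{k-1} + q_{k-2} (p₋₁ = 1, q₋₁ = 0):
  k = 0: a₀ = 13; p₀/q₀ = 13/1; p₀² − 195·q₀² = 169 − 195 = -26.
  k = 1: m = 13, d = 26, a = ⌊(13 + 13)/26⌋ = 1; p/q = (1·13 + 1)/(1·1 + 0) = 14/1; p² − 195·q² = 196 − 195 = 1.
  The first convergent with p² − 195·q² = 1 gives the fundamental solution (x₁, y₁) = (14, 1).
Step 2: Apply the recurrence (x_{n+1}, y_{n+1}) = (x₁x_n + 195y₁y_n, x₁y_n + y₁x_n) repeatedly.
  From (x_1, y_1) = (14, 1): x_2 = 14·14 + 195·1·1 = 391; y_2 = 14·1 + 1·14 = 28.
  From (x_2, y_2) = (391, 28): x_3 = 14·391 + 195·1·28 = 10934; y_3 = 14·28 + 1·391 = 783.
  From (x_3, y_3) = (10934, 783): x_4 = 14·10934 + 195·1·783 = 305761; y_4 = 14·783 + 1·10934 = 21896.
  From (x_4, y_4) = (305761, 21896): x_5 = 14·305761 + 195·1·21896 = 8550374; y_5 = 14·21896 + 1·305761 = 612305.
  From (x_5, y_5) = (8550374, 612305): x_6 = 14·8550374 + 195·1·612305 = 239104711; y_6 = 14·612305 + 1·8550374 = 17122644.
  From (x_6, y_6) = (239104711, 17122644): x_7 = 14·239104711 + 195·1·17122644 = 6686381534; y_7 = 14·17122644 + 1·239104711 = 478821727.
Step 3: Verify x_7² - 195·y_7² = 44707698018216193156 - 44707698018216193155 = 1 (should be 1). ✓

(x_1, y_1) = (14, 1); (x_7, y_7) = (6686381534, 478821727).


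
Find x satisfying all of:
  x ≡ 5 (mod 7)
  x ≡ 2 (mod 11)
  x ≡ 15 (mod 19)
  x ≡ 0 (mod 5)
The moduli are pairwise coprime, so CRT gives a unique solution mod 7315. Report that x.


Product of moduli M = 7 · 11 · 19 · 5 = 7315.
Merge one congruence at a time:
  Start: x ≡ 5 (mod 7).
  Combine with x ≡ 2 (mod 11); new modulus lcm = 77.
    Write x = 5 + 7·t and substitute into x ≡ 2 (mod 11): 7·t ≡ 2 − 5 = -3 (mod 11).
    Reduce coefficients mod 11: 7·t ≡ 8 (mod 11).
    The inverse of 7 mod 11 is 8 (since 7·8 = 56 = 5·11 + 1), so t ≡ 8·8 = 64 ≡ 9 (mod 11).
    Then x = 5 + 7·9 = 68, valid modulo lcm(7, 11) = 77: x ≡ 68 (mod 77).
  Combine with x ≡ 15 (mod 19); new modulus lcm = 1463.
    Write x = 68 + 77·t and substitute into x ≡ 15 (mod 19): 77·t ≡ 15 − 68 = -53 (mod 19).
    Reduce coefficients mod 19: 1·t ≡ 4 (mod 19).
    So t ≡ 4 (mod 19).
    Then x = 68 + 77·4 = 376, valid modulo lcm(77, 19) = 1463: x ≡ 376 (mod 1463).
  Combine with x ≡ 0 (mod 5); new modulus lcm = 7315.
    Write x = 376 + 1463·t and substitute into x ≡ 0 (mod 5): 1463·t ≡ 0 − 376 = -376 (mod 5).
    Reduce coefficients mod 5: 3·t ≡ 4 (mod 5).
    The inverse of 3 mod 5 is 2 (since 3·2 = 6 = 1·5 + 1), so t ≡ 2·4 = 8 ≡ 3 (mod 5).
    Then x = 376 + 1463·3 = 4765, valid modulo lcm(1463, 5) = 7315: x ≡ 4765 (mod 7315).
Verify against each original: 4765 mod 7 = 5, 4765 mod 11 = 2, 4765 mod 19 = 15, 4765 mod 5 = 0.

x ≡ 4765 (mod 7315).


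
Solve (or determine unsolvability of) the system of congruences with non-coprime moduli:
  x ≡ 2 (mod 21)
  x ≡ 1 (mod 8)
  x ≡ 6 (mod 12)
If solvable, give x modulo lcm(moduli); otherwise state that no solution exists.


Moduli 21, 8, 12 are not pairwise coprime, so CRT works modulo lcm(m_i) when all pairwise compatibility conditions hold.
Pairwise compatibility: gcd(m_i, m_j) must divide a_i - a_j for every pair.
Merge one congruence at a time:
  Start: x ≡ 2 (mod 21).
  Combine with x ≡ 1 (mod 8): gcd(21, 8) = 1; 1 - 2 = -1, which IS divisible by 1, so compatible.
    Write x = 2 + 21·t and substitute into x ≡ 1 (mod 8): 21·t ≡ 1 − 2 = -1 (mod 8).
    Reduce coefficients mod 8: 5·t ≡ 7 (mod 8).
    The inverse of 5 mod 8 is 5 (since 5·5 = 25 = 3·8 + 1), so t ≡ 5·7 = 35 ≡ 3 (mod 8).
    Then x = 2 + 21·3 = 65, valid modulo lcm(21, 8) = 168: x ≡ 65 (mod 168).
  Combine with x ≡ 6 (mod 12): gcd(168, 12) = 12, and 6 - 65 = -59 is NOT divisible by 12.
    ⇒ system is inconsistent (no integer solution).

No solution (the system is inconsistent).


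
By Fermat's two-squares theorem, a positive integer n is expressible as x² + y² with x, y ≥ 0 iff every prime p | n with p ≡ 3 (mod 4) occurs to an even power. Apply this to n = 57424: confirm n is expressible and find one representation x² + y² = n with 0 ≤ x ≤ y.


Step 1: Factor n = 57424 = 2^4 · 37 · 97.
Step 2: Check the mod-4 condition on each prime factor: 2 = 2 (special); 37 ≡ 1 (mod 4), exponent 1; 97 ≡ 1 (mod 4), exponent 1.
All primes ≡ 3 (mod 4) appear to even exponent (or don't appear), so by the two-squares theorem n IS expressible as a sum of two squares.
Step 3: Build a representation. Group n = k² · m with k = 4 and m = 37 · 97 = 3589 (a product of primes ≡ 1 (mod 4)); a representation of m scales to one of n via (k·x)² + (k·y)² = k²(x² + y²). Each prime p ≡ 1 (mod 4) is itself a sum of two squares; find a² by testing p − a² for a perfect square:
  37: 37 − 1² = 36 = 6² ⇒ 37 = 1² + 6².
  97: 97 − 1² = 96, 97 − 2² = 93, 97 − 3² = 88, 97 − 4² = 81 = 9² ⇒ 97 = 4² + 9².
  Combine using the Brahmagupta–Fibonacci identity (a² + b²)(c² + d²) = (ac − bd)² + (ad + bc)² = (ac + bd)² + (ad − bc)²:
  37 · 97 = 3589: from (1² + 6²)(4² + 9²), take (1·4 − 6·9, 1·9 + 6·4) = (4 − 54, 9 + 24) = (-50, 33); dropping signs (only squares matter) gives (50, 33); check 50² + 33² = 2500 + 1089 = 3589 ✓.
  Scale by k = 4: (4·50, 4·33) = (200, 132).
Step 4: Order so x ≤ y and verify: 132² + 200² = 17424 + 40000 = 57424 = n. ✓

n = 57424 = 132² + 200² (one valid representation with x ≤ y).


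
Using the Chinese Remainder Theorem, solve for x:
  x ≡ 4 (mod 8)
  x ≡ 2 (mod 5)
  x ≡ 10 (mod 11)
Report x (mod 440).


Moduli 8, 5, 11 are pairwise coprime; by CRT there is a unique solution modulo M = 8 · 5 · 11 = 440.
Solve pairwise, accumulating the modulus:
  Start with x ≡ 4 (mod 8).
  Combine with x ≡ 2 (mod 5): since gcd(8, 5) = 1, we get a unique residue mod 40.
    Write x = 4 + 8·t and substitute into x ≡ 2 (mod 5): 8·t ≡ 2 − 4 = -2 (mod 5).
    Reduce coefficients mod 5: 3·t ≡ 3 (mod 5).
    The inverse of 3 mod 5 is 2 (since 3·2 = 6 = 1·5 + 1), so t ≡ 2·3 = 6 ≡ 1 (mod 5).
    Then x = 4 + 8·1 = 12, valid modulo lcm(8, 5) = 40: x ≡ 12 (mod 40).
  Combine with x ≡ 10 (mod 11): since gcd(40, 11) = 1, we get a unique residue mod 440.
    Write x = 12 + 40·t and substitute into x ≡ 10 (mod 11): 40·t ≡ 10 − 12 = -2 (mod 11).
    Reduce coefficients mod 11: 7·t ≡ 9 (mod 11).
    The inverse of 7 mod 11 is 8 (since 7·8 = 56 = 5·11 + 1), so t ≡ 8·9 = 72 ≡ 6 (mod 11).
    Then x = 12 + 40·6 = 252, valid modulo lcm(40, 11) = 440: x ≡ 252 (mod 440).
Verify: 252 mod 8 = 4 ✓, 252 mod 5 = 2 ✓, 252 mod 11 = 10 ✓.

x ≡ 252 (mod 440).


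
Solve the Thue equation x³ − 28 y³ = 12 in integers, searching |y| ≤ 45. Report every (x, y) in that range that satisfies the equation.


The equation is x³ - 28y³ = 12. For fixed y, x³ = 28·y³ + 12, so a solution requires the RHS to be a perfect cube.
Strategy: iterate y from -45 to 45, compute RHS = 28·y³ + 12, and check whether it is a (positive or negative) perfect cube.
Check small values of y:
  y = 0: RHS = 12 is not a perfect cube.
  y = 1: RHS = 40 is not a perfect cube.
  y = -1: RHS = -16 is not a perfect cube.
  y = 2: RHS = 236 is not a perfect cube.
  y = -2: RHS = -212 is not a perfect cube.
  y = 3: RHS = 768 is not a perfect cube.
  y = -3: RHS = -744 is not a perfect cube.
Continuing the search up to |y| = 45 finds no solutions either.
No (x, y) in the scanned range satisfies the equation.

No integer solutions with |y| ≤ 45.


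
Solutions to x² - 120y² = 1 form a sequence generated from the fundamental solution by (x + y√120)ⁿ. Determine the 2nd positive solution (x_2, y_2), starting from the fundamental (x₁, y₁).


Step 1: Find the fundamental solution (x₁, y₁) of x² - 120y² = 1.
  Expand √120 as a continued fraction. a₀ = ⌊√120⌋ = 10; iterate m_{k+1} = d_k·a_k − m_k, d_{k+1} = (120 − m_{k+1}²)/d_k, a_{k+1} = ⌊(a₀ + m_{k+1})/d_{k+1}⌋ (starting m₀ = 0, d₀ = 1), with convergents p_k = a_k·p_{k-1} + p_{k-2}, q_k = a_k·q_{k-1} + q_{k-2} (p₋₁ = 1, q₋₁ = 0):
  k = 0: a₀ = 10; p₀/q₀ = 10/1; p₀² − 120·q₀² = 100 − 120 = -20.
  k = 1: m = 10, d = 20, a = ⌊(10 + 10)/20⌋ = 1; p/q = (1·10 + 1)/(1·1 + 0) = 11/1; p² − 120·q² = 121 − 120 = 1.
  The first convergent with p² − 120·q² = 1 gives the fundamental solution (x₁, y₁) = (11, 1).
Step 2: Apply the recurrence (x_{n+1}, y_{n+1}) = (x₁x_n + 120y₁y_n, x₁y_n + y₁x_n) repeatedly.
  From (x_1, y_1) = (11, 1): x_2 = 11·11 + 120·1·1 = 241; y_2 = 11·1 + 1·11 = 22.
Step 3: Verify x_2² - 120·y_2² = 58081 - 58080 = 1 (should be 1). ✓

(x_1, y_1) = (11, 1); (x_2, y_2) = (241, 22).


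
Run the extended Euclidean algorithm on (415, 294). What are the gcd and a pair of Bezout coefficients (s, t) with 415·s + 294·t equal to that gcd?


Euclidean algorithm on (415, 294) — divide until remainder is 0:
  415 = 1 · 294 + 121
  294 = 2 · 121 + 52
  121 = 2 · 52 + 17
  52 = 3 · 17 + 1
  17 = 17 · 1 + 0
gcd(415, 294) = 1.
Track Bezout coefficients alongside the remainders: start with r₀ = 415 = a·1 + b·0 (s = 1, t = 0) and r₁ = 294 = a·0 + b·1 (s = 0, t = 1); each new remainder r_{k+1} = r_{k-1} − q_k·r_k inherits s_{k+1} = s_{k-1} − q_k·s_k, t_{k+1} = t_{k-1} − q_k·t_k, so r_k = a·s_k + b·t_k at every step:
  q = 1: r = 121, s = 1 − 1·0 = 1, t = 0 − 1·1 = -1  (check: 415·1 + 294·(-1) = 121)
  q = 2: r = 52, s = 0 − 2·1 = -2, t = 1 − 2·(-1) = 3  (check: 415·(-2) + 294·3 = 52)
  q = 2: r = 17, s = 1 − 2·(-2) = 5, t = -1 − 2·3 = -7  (check: 415·5 + 294·(-7) = 17)
  q = 3: r = 1, s = -2 − 3·5 = -17, t = 3 − 3·(-7) = 24  (check: 415·(-17) + 294·24 = 1)
The row with r = 1 (the gcd) gives the Bezout coefficients s = -17, t = 24.
Result: 415 · (-17) + 294 · (24) = 1.

gcd(415, 294) = 1; s = -17, t = 24 (check: 415·(-17) + 294·24 = 1).


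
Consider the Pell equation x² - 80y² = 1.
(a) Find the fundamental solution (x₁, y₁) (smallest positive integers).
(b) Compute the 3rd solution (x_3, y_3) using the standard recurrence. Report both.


Step 1: Find the fundamental solution (x₁, y₁) of x² - 80y² = 1.
  Expand √80 as a continued fraction. a₀ = ⌊√80⌋ = 8; iterate m_{k+1} = d_k·a_k − m_k, d_{k+1} = (80 − m_{k+1}²)/d_k, a_{k+1} = ⌊(a₀ + m_{k+1})/d_{k+1}⌋ (starting m₀ = 0, d₀ = 1), with convergents p_k = a_k·p_{k-1} + p_{k-2}, q_k = a_k·q_{k-1} + q_{k-2} (p₋₁ = 1, q₋₁ = 0):
  k = 0: a₀ = 8; p₀/q₀ = 8/1; p₀² − 80·q₀² = 64 − 80 = -16.
  k = 1: m = 8, d = 16, a = ⌊(8 + 8)/16⌋ = 1; p/q = (1·8 + 1)/(1·1 + 0) = 9/1; p² − 80·q² = 81 − 80 = 1.
  The first convergent with p² − 80·q² = 1 gives the fundamental solution (x₁, y₁) = (9, 1).
Step 2: Apply the recurrence (x_{n+1}, y_{n+1}) = (x₁x_n + 80y₁y_n, x₁y_n + y₁x_n) repeatedly.
  From (x_1, y_1) = (9, 1): x_2 = 9·9 + 80·1·1 = 161; y_2 = 9·1 + 1·9 = 18.
  From (x_2, y_2) = (161, 18): x_3 = 9·161 + 80·1·18 = 2889; y_3 = 9·18 + 1·161 = 323.
Step 3: Verify x_3² - 80·y_3² = 8346321 - 8346320 = 1 (should be 1). ✓

(x_1, y_1) = (9, 1); (x_3, y_3) = (2889, 323).


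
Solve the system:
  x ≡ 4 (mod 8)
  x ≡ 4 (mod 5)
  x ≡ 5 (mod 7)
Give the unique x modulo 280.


Moduli 8, 5, 7 are pairwise coprime; by CRT there is a unique solution modulo M = 8 · 5 · 7 = 280.
Solve pairwise, accumulating the modulus:
  Start with x ≡ 4 (mod 8).
  Combine with x ≡ 4 (mod 5): since gcd(8, 5) = 1, we get a unique residue mod 40.
    Write x = 4 + 8·t and substitute into x ≡ 4 (mod 5): 8·t ≡ 4 − 4 = 0 (mod 5).
    Reduce coefficients mod 5: 3·t ≡ 0 (mod 5).
    The inverse of 3 mod 5 is 2 (since 3·2 = 6 = 1·5 + 1), so t ≡ 2·0 = 0 ≡ 0 (mod 5).
    Then x = 4 + 8·0 = 4, valid modulo lcm(8, 5) = 40: x ≡ 4 (mod 40).
  Combine with x ≡ 5 (mod 7): since gcd(40, 7) = 1, we get a unique residue mod 280.
    Write x = 4 + 40·t and substitute into x ≡ 5 (mod 7): 40·t ≡ 5 − 4 = 1 (mod 7).
    Reduce coefficients mod 7: 5·t ≡ 1 (mod 7).
    The inverse of 5 mod 7 is 3 (since 5·3 = 15 = 2·7 + 1), so t ≡ 3·1 = 3 ≡ 3 (mod 7).
    Then x = 4 + 40·3 = 124, valid modulo lcm(40, 7) = 280: x ≡ 124 (mod 280).
Verify: 124 mod 8 = 4 ✓, 124 mod 5 = 4 ✓, 124 mod 7 = 5 ✓.

x ≡ 124 (mod 280).


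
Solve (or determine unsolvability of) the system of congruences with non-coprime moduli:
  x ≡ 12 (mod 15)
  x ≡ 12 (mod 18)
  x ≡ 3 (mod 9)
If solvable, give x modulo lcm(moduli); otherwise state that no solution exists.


Moduli 15, 18, 9 are not pairwise coprime, so CRT works modulo lcm(m_i) when all pairwise compatibility conditions hold.
Pairwise compatibility: gcd(m_i, m_j) must divide a_i - a_j for every pair.
Merge one congruence at a time:
  Start: x ≡ 12 (mod 15).
  Combine with x ≡ 12 (mod 18): gcd(15, 18) = 3; 12 - 12 = 0, which IS divisible by 3, so compatible.
    Write x = 12 + 15·t and substitute into x ≡ 12 (mod 18): 15·t ≡ 12 − 12 = 0 (mod 18).
    Divide the congruence (and modulus) by g = 3: 5·t ≡ 0 (mod 6).
    The inverse of 5 mod 6 is 5 (since 5·5 = 25 = 4·6 + 1), so t ≡ 5·0 = 0 ≡ 0 (mod 6).
    Then x = 12 + 15·0 = 12, valid modulo lcm(15, 18) = 90: x ≡ 12 (mod 90).
  Combine with x ≡ 3 (mod 9): gcd(90, 9) = 9; 3 - 12 = -9, which IS divisible by 9, so compatible.
    Write x = 12 + 90·t and substitute into x ≡ 3 (mod 9): 90·t ≡ 3 − 12 = -9 (mod 9).
    Divide the congruence (and modulus) by g = 9: 10·t ≡ -1 (mod 1).
    Modulo 1 every t works; take t = 0.
    Then x = 12 + 90·0 = 12, valid modulo lcm(90, 9) = 90: x ≡ 12 (mod 90).
Verify: 12 mod 15 = 12, 12 mod 18 = 12, 12 mod 9 = 3.

x ≡ 12 (mod 90).


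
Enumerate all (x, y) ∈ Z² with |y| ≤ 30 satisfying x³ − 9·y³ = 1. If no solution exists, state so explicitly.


The equation is x³ - 9y³ = 1. For fixed y, x³ = 9·y³ + 1, so a solution requires the RHS to be a perfect cube.
Strategy: iterate y from -30 to 30, compute RHS = 9·y³ + 1, and check whether it is a (positive or negative) perfect cube.
Check small values of y:
  y = 0: RHS = 1 = (1)³ ⇒ x = 1 works.
  y = 1: RHS = 10 is not a perfect cube.
  y = -1: RHS = -8 = (-2)³ ⇒ x = -2 works.
  y = 2: RHS = 73 is not a perfect cube.
  y = -2: RHS = -71 is not a perfect cube.
  y = 3: RHS = 244 is not a perfect cube.
  y = -3: RHS = -242 is not a perfect cube.
Continuing the search up to |y| = 30 finds no further solutions beyond those listed.
Collected solutions: (1, 0), (-2, -1).

Solutions (with |y| ≤ 30): (1, 0), (-2, -1).


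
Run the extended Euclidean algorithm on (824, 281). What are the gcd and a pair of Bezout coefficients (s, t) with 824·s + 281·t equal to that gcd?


Euclidean algorithm on (824, 281) — divide until remainder is 0:
  824 = 2 · 281 + 262
  281 = 1 · 262 + 19
  262 = 13 · 19 + 15
  19 = 1 · 15 + 4
  15 = 3 · 4 + 3
  4 = 1 · 3 + 1
  3 = 3 · 1 + 0
gcd(824, 281) = 1.
Track Bezout coefficients alongside the remainders: start with r₀ = 824 = a·1 + b·0 (s = 1, t = 0) and r₁ = 281 = a·0 + b·1 (s = 0, t = 1); each new remainder r_{k+1} = r_{k-1} − q_k·r_k inherits s_{k+1} = s_{k-1} − q_k·s_k, t_{k+1} = t_{k-1} − q_k·t_k, so r_k = a·s_k + b·t_k at every step:
  q = 2: r = 262, s = 1 − 2·0 = 1, t = 0 − 2·1 = -2  (check: 824·1 + 281·(-2) = 262)
  q = 1: r = 19, s = 0 − 1·1 = -1, t = 1 − 1·(-2) = 3  (check: 824·(-1) + 281·3 = 19)
  q = 13: r = 15, s = 1 − 13·(-1) = 14, t = -2 − 13·3 = -41  (check: 824·14 + 281·(-41) = 15)
  q = 1: r = 4, s = -1 − 1·14 = -15, t = 3 − 1·(-41) = 44  (check: 824·(-15) + 281·44 = 4)
  q = 3: r = 3, s = 14 − 3·(-15) = 59, t = -41 − 3·44 = -173  (check: 824·59 + 281·(-173) = 3)
  q = 1: r = 1, s = -15 − 1·59 = -74, t = 44 − 1·(-173) = 217  (check: 824·(-74) + 281·217 = 1)
The row with r = 1 (the gcd) gives the Bezout coefficients s = -74, t = 217.
Result: 824 · (-74) + 281 · (217) = 1.

gcd(824, 281) = 1; s = -74, t = 217 (check: 824·(-74) + 281·217 = 1).


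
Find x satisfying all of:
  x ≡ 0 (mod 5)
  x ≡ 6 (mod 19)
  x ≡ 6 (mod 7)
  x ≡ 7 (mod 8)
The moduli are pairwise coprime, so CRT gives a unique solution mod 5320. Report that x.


Product of moduli M = 5 · 19 · 7 · 8 = 5320.
Merge one congruence at a time:
  Start: x ≡ 0 (mod 5).
  Combine with x ≡ 6 (mod 19); new modulus lcm = 95.
    Write x = 0 + 5·t and substitute into x ≡ 6 (mod 19): 5·t ≡ 6 − 0 = 6 (mod 19).
    The inverse of 5 mod 19 is 4 (since 5·4 = 20 = 1·19 + 1), so t ≡ 4·6 = 24 ≡ 5 (mod 19).
    Then x = 0 + 5·5 = 25, valid modulo lcm(5, 19) = 95: x ≡ 25 (mod 95).
  Combine with x ≡ 6 (mod 7); new modulus lcm = 665.
    Write x = 25 + 95·t and substitute into x ≡ 6 (mod 7): 95·t ≡ 6 − 25 = -19 (mod 7).
    Reduce coefficients mod 7: 4·t ≡ 2 (mod 7).
    The inverse of 4 mod 7 is 2 (since 4·2 = 8 = 1·7 + 1), so t ≡ 2·2 = 4 ≡ 4 (mod 7).
    Then x = 25 + 95·4 = 405, valid modulo lcm(95, 7) = 665: x ≡ 405 (mod 665).
  Combine with x ≡ 7 (mod 8); new modulus lcm = 5320.
    Write x = 405 + 665·t and substitute into x ≡ 7 (mod 8): 665·t ≡ 7 − 405 = -398 (mod 8).
    Reduce coefficients mod 8: 1·t ≡ 2 (mod 8).
    So t ≡ 2 (mod 8).
    Then x = 405 + 665·2 = 1735, valid modulo lcm(665, 8) = 5320: x ≡ 1735 (mod 5320).
Verify against each original: 1735 mod 5 = 0, 1735 mod 19 = 6, 1735 mod 7 = 6, 1735 mod 8 = 7.

x ≡ 1735 (mod 5320).
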